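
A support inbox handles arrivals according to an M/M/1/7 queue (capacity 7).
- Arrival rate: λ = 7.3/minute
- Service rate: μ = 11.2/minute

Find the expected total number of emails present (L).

ρ = λ/μ = 7.3/11.2 = 0.6517857
P₀ = (1-ρ)/(1-ρ^(K+1)) = (1-0.6517857)/(1-0.6517857^8) = 0.3482/0.9674 = 0.3599
P_K = P₀×ρ^K = 0.35994 × 0.6517857^7 = 0.35994 × 0.049973 = 0.01799
L = ρ[1 - (K+1)ρ^K + Kρ^(K+1)] / [(1-ρ)(1-ρ^(K+1))]
L = 0.6517857 × (1 - 8×0.0499728 + 7×0.0325716) / ((1 - 0.6517857) × (1 - 0.0325716)) = 1.6024 emails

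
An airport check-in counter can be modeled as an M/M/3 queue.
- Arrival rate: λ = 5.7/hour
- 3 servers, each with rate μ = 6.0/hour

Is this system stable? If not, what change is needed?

Stability requires ρ = λ/(cμ) < 1
ρ = 5.7/(3 × 6.0) = 5.7/18.00 = 0.3167
Since 0.3167 < 1, the system is STABLE.
The servers are busy 31.67% of the time.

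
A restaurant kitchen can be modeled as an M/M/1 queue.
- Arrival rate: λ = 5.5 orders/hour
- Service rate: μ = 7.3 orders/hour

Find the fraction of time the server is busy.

Server utilization: ρ = λ/μ
ρ = 5.5/7.3 = 0.7534
The server is busy 75.34% of the time.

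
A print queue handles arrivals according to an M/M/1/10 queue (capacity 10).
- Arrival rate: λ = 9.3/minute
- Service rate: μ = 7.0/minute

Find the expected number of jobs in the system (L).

ρ = λ/μ = 9.3/7.0 = 1.32857
P₀ = (1-ρ)/(1-ρ^(K+1)) = (1-1.32857)/(1-1.32857^11) = -0.3286/-21.7630 = 0.01510
P_K = P₀×ρ^K = 0.01510 × 1.32857^10 = 0.01510 × 17.1334 = 0.2587
L = ρ[1 - (K+1)ρ^K + Kρ^(K+1)] / [(1-ρ)(1-ρ^(K+1))]
L = 1.32857 × (1 - 11×17.13343 + 10×22.76297) / ((1 - 1.32857) × (1 - 22.76297)) = 7.4620 jobs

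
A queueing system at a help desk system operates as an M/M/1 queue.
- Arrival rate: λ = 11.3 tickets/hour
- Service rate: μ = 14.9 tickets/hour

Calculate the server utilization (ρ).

Server utilization: ρ = λ/μ
ρ = 11.3/14.9 = 0.7584
The server is busy 75.84% of the time.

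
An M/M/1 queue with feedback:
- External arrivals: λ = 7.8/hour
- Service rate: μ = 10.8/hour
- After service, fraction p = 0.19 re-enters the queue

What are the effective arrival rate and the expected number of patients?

Effective arrival rate: λ_eff = λ/(1-p) = 7.8/(1-0.19) = 7.8/0.81 = 9.62963
ρ = λ_eff/μ = 9.62963/10.8 = 0.891632
L = ρ/(1-ρ) = 0.891632/(1-0.891632) = 8.2278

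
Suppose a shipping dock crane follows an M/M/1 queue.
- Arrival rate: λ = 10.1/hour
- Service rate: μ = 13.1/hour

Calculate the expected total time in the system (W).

First, compute utilization: ρ = λ/μ = 10.1/13.1 = 0.7710
For M/M/1: W = 1/(μ-λ)
W = 1/(13.1-10.1) = 1/3.00
W = 0.3333 hours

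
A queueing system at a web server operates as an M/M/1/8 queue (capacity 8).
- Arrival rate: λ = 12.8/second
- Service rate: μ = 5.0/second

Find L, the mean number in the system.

ρ = λ/μ = 12.8/5.0 = 2.5600
P₀ = (1-ρ)/(1-ρ^(K+1)) = (1-2.5600)/(1-2.5600^9) = -1.5600/-4721.3665 = 0.0003304
P_K = P₀×ρ^K = 0.0003304 × 2.5600^8 = 0.0003304 × 1844.6744 = 0.6095
L = ρ[1 - (K+1)ρ^K + Kρ^(K+1)] / [(1-ρ)(1-ρ^(K+1))]
L = 2.5600 × (1 - 9×1844.6744 + 8×4722.3665) / ((1 - 2.5600) × (1 - 4722.3665)) = 7.3609 requests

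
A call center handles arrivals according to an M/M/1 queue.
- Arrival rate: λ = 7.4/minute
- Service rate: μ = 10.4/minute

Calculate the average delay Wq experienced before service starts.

First, compute utilization: ρ = λ/μ = 7.4/10.4 = 0.7115
For M/M/1: Wq = λ/(μ(μ-λ))
Wq = 7.4/(10.4 × (10.4-7.4))
Wq = 7.4/(10.4 × 3.00)
Wq = 0.2372 minutes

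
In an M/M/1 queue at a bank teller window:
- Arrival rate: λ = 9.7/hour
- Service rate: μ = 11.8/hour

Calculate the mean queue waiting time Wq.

First, compute utilization: ρ = λ/μ = 9.7/11.8 = 0.8220
For M/M/1: Wq = λ/(μ(μ-λ))
Wq = 9.7/(11.8 × (11.8-9.7))
Wq = 9.7/(11.8 × 2.10)
Wq = 0.3914 hours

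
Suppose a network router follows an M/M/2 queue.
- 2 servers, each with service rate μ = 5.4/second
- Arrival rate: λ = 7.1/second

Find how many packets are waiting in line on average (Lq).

Traffic intensity: ρ = λ/(cμ) = 7.1/(2×5.4) = 0.6574
Since ρ = 0.6574 < 1, system is stable.
Offered load a = λ/μ = cρ = 7.1/5.4 = 1.3148
P₀ = [ Σₙ₌₀^1 aⁿ/n! + a^2/(2!(1-ρ)) ]⁻¹
Σ = a^0/0! + a^1/1! = 1.0000 + 1.3148 = 2.3148
a^2/(2!(1-ρ)) = 1.7287/(2 × 0.34259) = 2.5230
P₀ = 1/(2.3148 + 2.5230) = 0.2067
Lq = P₀·a^2·ρ / (2!(1-ρ)²) = 0.206704 × 1.72874 × 0.657407 / (2 × 0.117370) = 1.0008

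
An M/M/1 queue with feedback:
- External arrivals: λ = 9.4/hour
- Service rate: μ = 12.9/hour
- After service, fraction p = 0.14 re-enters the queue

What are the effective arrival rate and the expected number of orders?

Effective arrival rate: λ_eff = λ/(1-p) = 9.4/(1-0.14) = 9.4/0.86 = 10.93023
ρ = λ_eff/μ = 10.93023/12.9 = 0.847305
L = ρ/(1-ρ) = 0.847305/(1-0.847305) = 5.5490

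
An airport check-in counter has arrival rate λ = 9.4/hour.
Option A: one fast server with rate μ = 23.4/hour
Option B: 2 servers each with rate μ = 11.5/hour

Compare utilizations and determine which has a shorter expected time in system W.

Option A: single server μ = 23.4 (M/M/1)
  ρ_A = 9.4/23.4 = 0.4017
  W_A = 1/(μ-λ) = 1/(23.4-9.4) = 1/14.00 = 0.07143

Option B: 2 servers μ = 11.5 (M/M/2)
  ρ_B = λ/(cμ) = 9.4/(2×11.5) = 0.4087
  Offered load a = λ/μ = cρ = 9.4/11.5 = 0.8174
  P₀ = [ Σₙ₌₀^1 aⁿ/n! + a^2/(2!(1-ρ)) ]⁻¹
  Σ = a^0/0! + a^1/1! = 1.0000 + 0.8174 = 1.8174
  a^2/(2!(1-ρ)) = 0.66813/(2 × 0.59130) = 0.5650
  P₀ = 1/(1.8174 + 0.56496) = 0.4198
  Lq = P₀·a^2·ρ / (2!(1-ρ)²) = 0.4198 × 0.6681 × 0.4087 / (2 × 0.3496) = 0.1639
  Wq_B = Lq/λ = 0.1639/9.4 = 0.01744
  W_B = Wq_B + 1/μ = 0.01744 + 0.08696 = 0.1044

Since W_A = 0.07143 < W_B = 0.1044, Option A (single fast server) has the shorter time in system.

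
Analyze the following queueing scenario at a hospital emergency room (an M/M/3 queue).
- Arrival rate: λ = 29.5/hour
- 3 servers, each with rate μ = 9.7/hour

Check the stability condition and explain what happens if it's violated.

Stability requires ρ = λ/(cμ) < 1
ρ = 29.5/(3 × 9.7) = 29.5/29.10 = 1.0137
Since 1.0137 ≥ 1, the system is UNSTABLE.
Need c > λ/μ = 29.5/9.7 = 3.04.
Minimum servers needed: c = 4.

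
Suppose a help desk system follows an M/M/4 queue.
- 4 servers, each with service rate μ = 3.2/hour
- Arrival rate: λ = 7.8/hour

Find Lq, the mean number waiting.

Traffic intensity: ρ = λ/(cμ) = 7.8/(4×3.2) = 0.6094
Since ρ = 0.6094 < 1, system is stable.
Offered load a = λ/μ = cρ = 7.8/3.2 = 2.4375
P₀ = [ Σₙ₌₀^3 aⁿ/n! + a^4/(4!(1-ρ)) ]⁻¹
Σ = a^0/0! + a^1/1! + a^2/2! + a^3/3! = 1.0000 + 2.4375 + 2.9707 + 2.4137 = 8.8219
a^4/(4!(1-ρ)) = 35.3003/(24 × 0.39062) = 3.7654
P₀ = 1/(8.8219 + 3.7654) = 0.07945
Lq = P₀·a^4·ρ / (4!(1-ρ)²) = 0.07945 × 35.3003 × 0.6094 / (24 × 0.1526) = 0.4667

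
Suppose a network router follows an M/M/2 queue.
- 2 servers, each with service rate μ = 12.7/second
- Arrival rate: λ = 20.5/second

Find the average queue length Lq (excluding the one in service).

Traffic intensity: ρ = λ/(cμ) = 20.5/(2×12.7) = 0.8071
Since ρ = 0.8071 < 1, system is stable.
Offered load a = λ/μ = cρ = 20.5/12.7 = 1.6142
P₀ = [ Σₙ₌₀^1 aⁿ/n! + a^2/(2!(1-ρ)) ]⁻¹
Σ = a^0/0! + a^1/1! = 1.0000 + 1.6142 = 2.6142
a^2/(2!(1-ρ)) = 2.60556/(2 × 0.192913) = 6.7532
P₀ = 1/(2.6142 + 6.7532) = 0.1068
Lq = P₀·a^2·ρ / (2!(1-ρ)²) = 0.106754 × 2.60556 × 0.807087 / (2 × 0.0372156) = 3.0161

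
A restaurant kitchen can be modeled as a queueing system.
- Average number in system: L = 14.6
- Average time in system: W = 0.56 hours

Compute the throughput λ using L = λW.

Little's Law: L = λW, so λ = L/W
λ = 14.6/0.56 = 26.0714 orders/hour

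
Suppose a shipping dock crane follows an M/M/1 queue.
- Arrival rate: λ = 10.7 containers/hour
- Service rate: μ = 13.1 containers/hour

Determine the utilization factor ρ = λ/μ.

Server utilization: ρ = λ/μ
ρ = 10.7/13.1 = 0.8168
The server is busy 81.68% of the time.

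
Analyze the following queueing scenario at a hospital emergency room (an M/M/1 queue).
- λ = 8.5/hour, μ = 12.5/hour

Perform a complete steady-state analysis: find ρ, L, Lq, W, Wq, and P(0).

Step 1: ρ = λ/μ = 8.5/12.5 = 0.6800
Step 2: L = λ/(μ-λ) = 8.5/4.00 = 2.1250
Step 3: Lq = λ²/(μ(μ-λ)) = 72.25/(12.5×4.00) = 1.4450
Step 4: W = 1/(μ-λ) = 1/4.00 = 0.2500
Step 5: Wq = λ/(μ(μ-λ)) = 8.5/(12.5×4.00) = 0.1700
Step 6: P(0) = 1-ρ = 0.3200
Verify: L = λW = 8.5×0.2500 = 2.1250 ✔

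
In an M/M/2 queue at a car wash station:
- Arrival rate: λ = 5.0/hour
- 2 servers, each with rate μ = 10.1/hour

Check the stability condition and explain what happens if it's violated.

Stability requires ρ = λ/(cμ) < 1
ρ = 5.0/(2 × 10.1) = 5.0/20.20 = 0.2475
Since 0.2475 < 1, the system is STABLE.
The servers are busy 24.75% of the time.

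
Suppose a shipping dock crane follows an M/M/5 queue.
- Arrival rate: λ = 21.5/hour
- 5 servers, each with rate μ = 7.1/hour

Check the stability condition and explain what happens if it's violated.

Stability requires ρ = λ/(cμ) < 1
ρ = 21.5/(5 × 7.1) = 21.5/35.50 = 0.6056
Since 0.6056 < 1, the system is STABLE.
The servers are busy 60.56% of the time.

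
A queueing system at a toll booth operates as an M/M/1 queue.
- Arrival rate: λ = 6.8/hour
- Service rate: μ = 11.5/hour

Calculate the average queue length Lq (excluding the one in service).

ρ = λ/μ = 6.8/11.5 = 0.5913
For M/M/1: Lq = λ²/(μ(μ-λ))
Lq = 46.24/(11.5 × 4.70)
Lq = 0.8555 vehicles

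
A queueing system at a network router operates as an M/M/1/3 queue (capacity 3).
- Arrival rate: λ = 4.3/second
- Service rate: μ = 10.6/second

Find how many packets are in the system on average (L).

ρ = λ/μ = 4.3/10.6 = 0.40566
P₀ = (1-ρ)/(1-ρ^(K+1)) = (1-0.40566)/(1-0.40566^4) = 0.5943/0.9729 = 0.6109
P_K = P₀×ρ^K = 0.6109 × 0.40566^3 = 0.6109 × 0.06676 = 0.04078
L = ρ[1 - (K+1)ρ^K + Kρ^(K+1)] / [(1-ρ)(1-ρ^(K+1))]
L = 0.40566 × (1 - 4×0.06676 + 3×0.02708) / ((1 - 0.40566) × (1 - 0.02708)) = 0.5712 packets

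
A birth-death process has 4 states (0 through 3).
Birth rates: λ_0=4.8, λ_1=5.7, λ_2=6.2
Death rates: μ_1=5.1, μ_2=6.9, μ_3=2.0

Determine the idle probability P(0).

Ratios P(n)/P(0) = (λ₀···λₙ₋₁)/(μ₁···μₙ):
P(1)/P(0) = (4.8)/(5.1) = 0.9412
P(2)/P(0) = (4.8×5.7)/(5.1×6.9) = 0.7775
P(3)/P(0) = (4.8×5.7×6.2)/(5.1×6.9×2.0) = 2.4102

Normalization: ∑ P(n) = 1
P(0) × (1.0000 + 0.9412 + 0.7775 + 2.4102) = 1
P(0) × 5.1289 = 1
P(0) = 1/5.1289 = 0.1950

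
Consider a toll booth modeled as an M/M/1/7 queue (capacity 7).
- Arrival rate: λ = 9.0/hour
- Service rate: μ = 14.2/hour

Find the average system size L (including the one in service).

ρ = λ/μ = 9.0/14.2 = 0.6338
P₀ = (1-ρ)/(1-ρ^(K+1)) = (1-0.6338)/(1-0.6338^8) = 0.3662/0.9740 = 0.3760
P_K = P₀×ρ^K = 0.3760 × 0.6338^7 = 0.3760 × 0.04108 = 0.01545
L = ρ[1 - (K+1)ρ^K + Kρ^(K+1)] / [(1-ρ)(1-ρ^(K+1))]
L = 0.6338 × (1 - 8×0.04108 + 7×0.02604) / ((1 - 0.6338) × (1 - 0.02604)) = 1.5169 vehicles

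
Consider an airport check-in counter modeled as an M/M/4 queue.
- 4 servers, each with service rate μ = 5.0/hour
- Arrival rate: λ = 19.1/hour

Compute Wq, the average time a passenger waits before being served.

Traffic intensity: ρ = λ/(cμ) = 19.1/(4×5.0) = 0.9550
Since ρ = 0.9550 < 1, system is stable.
Offered load a = λ/μ = cρ = 19.1/5.0 = 3.8200
P₀ = [ Σₙ₌₀^3 aⁿ/n! + a^4/(4!(1-ρ)) ]⁻¹
Σ = a^0/0! + a^1/1! + a^2/2! + a^3/3! = 1.0000 + 3.8200 + 7.2962 + 9.2905 = 21.4067
a^4/(4!(1-ρ)) = 212.9381/(24 × 0.04500) = 197.1649
P₀ = 1/(21.4067 + 197.1649) = 0.004575
Lq = P₀·a^4·ρ / (4!(1-ρ)²) = 0.00457516 × 212.9381 × 0.955000 / (24 × 0.00202500) = 19.1437
Wq = Lq/λ = 19.1437/19.1 = 1.0023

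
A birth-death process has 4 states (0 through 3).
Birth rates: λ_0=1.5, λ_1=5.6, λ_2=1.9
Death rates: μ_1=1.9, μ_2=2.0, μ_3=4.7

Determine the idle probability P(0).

Ratios P(n)/P(0) = (λ₀···λₙ₋₁)/(μ₁···μₙ):
P(1)/P(0) = (1.5)/(1.9) = 0.7895
P(2)/P(0) = (1.5×5.6)/(1.9×2.0) = 2.2105
P(3)/P(0) = (1.5×5.6×1.9)/(1.9×2.0×4.7) = 0.8936

Normalization: ∑ P(n) = 1
P(0) × (1.0000 + 0.7895 + 2.2105 + 0.8936) = 1
P(0) × 4.8936 = 1
P(0) = 1/4.8936 = 0.2043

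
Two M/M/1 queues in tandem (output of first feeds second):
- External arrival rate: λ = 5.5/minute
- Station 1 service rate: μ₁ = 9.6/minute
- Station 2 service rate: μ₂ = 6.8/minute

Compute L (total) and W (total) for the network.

By Jackson's theorem, each station behaves as independent M/M/1.
Station 1: ρ₁ = 5.5/9.6 = 0.5729, L₁ = ρ₁/(1-ρ₁) = λ/(μ₁-λ) = 5.5/4.10 = 1.34146
Station 2: ρ₂ = 5.5/6.8 = 0.8088, L₂ = ρ₂/(1-ρ₂) = λ/(μ₂-λ) = 5.5/1.30 = 4.23077
Total: L = L₁ + L₂ = 1.34146 + 4.23077 = 5.5722
W = L/λ = 5.5722/5.5 = 1.0131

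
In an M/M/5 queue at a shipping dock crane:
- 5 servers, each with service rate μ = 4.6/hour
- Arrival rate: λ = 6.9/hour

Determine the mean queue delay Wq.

Traffic intensity: ρ = λ/(cμ) = 6.9/(5×4.6) = 0.3000
Since ρ = 0.3000 < 1, system is stable.
Offered load a = λ/μ = cρ = 6.9/4.6 = 1.5000
P₀ = [ Σₙ₌₀^4 aⁿ/n! + a^5/(5!(1-ρ)) ]⁻¹
Σ = a^0/0! + a^1/1! + a^2/2! + a^3/3! + a^4/4! = 1.0000 + 1.5000 + 1.1250 + 0.5625 + 0.2109 = 4.3984
a^5/(5!(1-ρ)) = 7.5938/(120 × 0.7000) = 0.09040
P₀ = 1/(4.3984 + 0.09040) = 0.2228
Lq = P₀·a^5·ρ / (5!(1-ρ)²) = 0.22277 × 7.5938 × 0.30000 / (120 × 0.49000) = 0.008631
Wq = Lq/λ = 0.008631/6.9 = 0.001251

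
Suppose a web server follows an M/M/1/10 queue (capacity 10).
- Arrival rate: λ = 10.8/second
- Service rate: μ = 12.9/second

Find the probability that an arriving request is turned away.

ρ = λ/μ = 10.8/12.9 = 0.83721
P₀ = (1-ρ)/(1-ρ^(K+1)) = (1-0.83721)/(1-0.83721^11) = 0.1628/0.8584 = 0.1897
P_K = P₀×ρ^K = 0.18965 × 0.83721^10 = 0.18965 × 0.16918 = 0.03208
Blocking probability = 3.21%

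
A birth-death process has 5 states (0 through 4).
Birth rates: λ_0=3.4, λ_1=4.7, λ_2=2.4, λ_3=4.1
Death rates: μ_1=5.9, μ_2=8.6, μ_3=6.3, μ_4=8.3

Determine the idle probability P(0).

Ratios P(n)/P(0) = (λ₀···λₙ₋₁)/(μ₁···μₙ):
P(1)/P(0) = (3.4)/(5.9) = 0.5763
P(2)/P(0) = (3.4×4.7)/(5.9×8.6) = 0.3149
P(3)/P(0) = (3.4×4.7×2.4)/(5.9×8.6×6.3) = 0.1200
P(4)/P(0) = (3.4×4.7×2.4×4.1)/(5.9×8.6×6.3×8.3) = 0.05927

Normalization: ∑ P(n) = 1
P(0) × (1.0000 + 0.5763 + 0.3149 + 0.1200 + 0.05927) = 1
P(0) × 2.0705 = 1
P(0) = 1/2.0705 = 0.4830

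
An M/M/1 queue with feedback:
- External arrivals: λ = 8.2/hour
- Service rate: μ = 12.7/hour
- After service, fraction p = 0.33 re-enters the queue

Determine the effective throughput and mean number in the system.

Effective arrival rate: λ_eff = λ/(1-p) = 8.2/(1-0.33) = 8.2/0.67 = 12.238806
ρ = λ_eff/μ = 12.238806/12.7 = 0.9636855
L = ρ/(1-ρ) = 0.9636855/(1-0.9636855) = 26.5372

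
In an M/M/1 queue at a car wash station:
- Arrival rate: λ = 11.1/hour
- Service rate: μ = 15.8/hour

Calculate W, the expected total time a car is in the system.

First, compute utilization: ρ = λ/μ = 11.1/15.8 = 0.7025
For M/M/1: W = 1/(μ-λ)
W = 1/(15.8-11.1) = 1/4.70
W = 0.2128 hours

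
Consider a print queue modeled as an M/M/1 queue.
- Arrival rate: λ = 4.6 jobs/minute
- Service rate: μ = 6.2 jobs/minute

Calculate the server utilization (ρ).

Server utilization: ρ = λ/μ
ρ = 4.6/6.2 = 0.7419
The server is busy 74.19% of the time.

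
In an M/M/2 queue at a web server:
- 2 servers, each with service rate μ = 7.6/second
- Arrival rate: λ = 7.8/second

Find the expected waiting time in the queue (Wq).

Traffic intensity: ρ = λ/(cμ) = 7.8/(2×7.6) = 0.5132
Since ρ = 0.5132 < 1, system is stable.
Offered load a = λ/μ = cρ = 7.8/7.6 = 1.0263
P₀ = [ Σₙ₌₀^1 aⁿ/n! + a^2/(2!(1-ρ)) ]⁻¹
Σ = a^0/0! + a^1/1! = 1.0000 + 1.0263 = 2.0263
a^2/(2!(1-ρ)) = 1.0533/(2 × 0.48684) = 1.0818
P₀ = 1/(2.0263 + 1.0818) = 0.3217
Lq = P₀·a^2·ρ / (2!(1-ρ)²) = 0.3217 × 1.0533 × 0.5132 / (2 × 0.2370) = 0.3669
Wq = Lq/λ = 0.36687/7.8 = 0.04703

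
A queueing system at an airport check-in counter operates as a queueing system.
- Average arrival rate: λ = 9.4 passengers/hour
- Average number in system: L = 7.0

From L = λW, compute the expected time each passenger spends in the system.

Little's Law: L = λW, so W = L/λ
W = 7.0/9.4 = 0.7447 hours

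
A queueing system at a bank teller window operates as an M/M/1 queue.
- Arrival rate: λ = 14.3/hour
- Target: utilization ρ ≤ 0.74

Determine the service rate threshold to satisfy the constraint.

ρ = λ/μ, so μ = λ/ρ
μ ≥ 14.3/0.74 = 19.3243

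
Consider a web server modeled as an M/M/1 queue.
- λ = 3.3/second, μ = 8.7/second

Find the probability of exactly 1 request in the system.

ρ = λ/μ = 3.3/8.7 = 0.3793
P(n) = (1-ρ)ρⁿ
P(1) = (1-0.3793) × 0.3793^1
P(1) = 0.6207 × 0.3793
P(1) = 0.2354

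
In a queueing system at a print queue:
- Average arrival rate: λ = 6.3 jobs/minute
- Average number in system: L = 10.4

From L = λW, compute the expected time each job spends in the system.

Little's Law: L = λW, so W = L/λ
W = 10.4/6.3 = 1.6508 minutes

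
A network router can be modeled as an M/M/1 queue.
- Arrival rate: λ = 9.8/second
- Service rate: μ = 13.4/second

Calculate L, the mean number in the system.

ρ = λ/μ = 9.8/13.4 = 0.7313
For M/M/1: L = λ/(μ-λ)
L = 9.8/(13.4-9.8) = 9.8/3.60
L = 2.7222 packets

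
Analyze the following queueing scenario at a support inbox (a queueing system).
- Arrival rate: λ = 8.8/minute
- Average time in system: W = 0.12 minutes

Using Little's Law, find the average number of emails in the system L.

Little's Law: L = λW
L = 8.8 × 0.12 = 1.0560 emails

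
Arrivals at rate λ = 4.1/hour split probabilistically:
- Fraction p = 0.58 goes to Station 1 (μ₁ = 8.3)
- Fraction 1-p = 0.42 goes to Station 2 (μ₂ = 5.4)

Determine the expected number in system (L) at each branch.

Effective rates: λ₁ = 4.1×0.58 = 2.378, λ₂ = 4.1×0.42 = 1.722
Station 1: ρ₁ = 2.378/8.3 = 0.28651, L₁ = ρ₁/(1-ρ₁) = 0.28651/(1-0.28651) = 0.4016
Station 2: ρ₂ = 1.722/5.4 = 0.3189, L₂ = ρ₂/(1-ρ₂) = 0.3189/(1-0.3189) = 0.4682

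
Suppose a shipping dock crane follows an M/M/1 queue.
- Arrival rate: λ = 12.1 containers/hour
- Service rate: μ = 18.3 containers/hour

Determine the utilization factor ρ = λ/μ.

Server utilization: ρ = λ/μ
ρ = 12.1/18.3 = 0.6612
The server is busy 66.12% of the time.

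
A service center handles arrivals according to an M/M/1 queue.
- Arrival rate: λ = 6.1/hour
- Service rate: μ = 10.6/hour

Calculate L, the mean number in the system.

ρ = λ/μ = 6.1/10.6 = 0.5755
For M/M/1: L = λ/(μ-λ)
L = 6.1/(10.6-6.1) = 6.1/4.50
L = 1.3556 customers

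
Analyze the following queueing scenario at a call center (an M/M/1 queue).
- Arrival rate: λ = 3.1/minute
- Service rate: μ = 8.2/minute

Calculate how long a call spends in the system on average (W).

First, compute utilization: ρ = λ/μ = 3.1/8.2 = 0.3780
For M/M/1: W = 1/(μ-λ)
W = 1/(8.2-3.1) = 1/5.10
W = 0.1961 minutes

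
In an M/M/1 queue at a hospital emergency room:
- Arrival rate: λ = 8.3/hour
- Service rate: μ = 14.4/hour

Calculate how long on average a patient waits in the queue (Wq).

First, compute utilization: ρ = λ/μ = 8.3/14.4 = 0.5764
For M/M/1: Wq = λ/(μ(μ-λ))
Wq = 8.3/(14.4 × (14.4-8.3))
Wq = 8.3/(14.4 × 6.10)
Wq = 0.09449 hours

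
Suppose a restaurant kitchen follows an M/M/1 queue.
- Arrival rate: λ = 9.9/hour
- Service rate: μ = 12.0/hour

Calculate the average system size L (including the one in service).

ρ = λ/μ = 9.9/12.0 = 0.8250
For M/M/1: L = λ/(μ-λ)
L = 9.9/(12.0-9.9) = 9.9/2.10
L = 4.7143 orders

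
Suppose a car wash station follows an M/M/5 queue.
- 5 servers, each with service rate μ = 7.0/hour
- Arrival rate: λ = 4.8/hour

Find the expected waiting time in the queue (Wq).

Traffic intensity: ρ = λ/(cμ) = 4.8/(5×7.0) = 0.1371
Since ρ = 0.1371 < 1, system is stable.
Offered load a = λ/μ = cρ = 4.8/7.0 = 0.6857
P₀ = [ Σₙ₌₀^4 aⁿ/n! + a^5/(5!(1-ρ)) ]⁻¹
Σ = a^0/0! + a^1/1! + a^2/2! + a^3/3! + a^4/4! = 1.0000 + 0.6857 + 0.2351 + 0.05374 + 0.009212 = 1.9838
a^5/(5!(1-ρ)) = 0.1516/(120 × 0.8629) = 0.001464
P₀ = 1/(1.9838 + 0.001464) = 0.5037
Lq = P₀·a^5·ρ / (5!(1-ρ)²) = 0.5037 × 0.1516 × 0.1371 / (120 × 0.7445) = 0.0001172
Wq = Lq/λ = 0.0001172/4.8 = 0.00002442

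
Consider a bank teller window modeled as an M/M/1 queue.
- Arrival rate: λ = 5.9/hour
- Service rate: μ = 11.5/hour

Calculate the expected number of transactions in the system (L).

ρ = λ/μ = 5.9/11.5 = 0.5130
For M/M/1: L = λ/(μ-λ)
L = 5.9/(11.5-5.9) = 5.9/5.60
L = 1.0536 transactions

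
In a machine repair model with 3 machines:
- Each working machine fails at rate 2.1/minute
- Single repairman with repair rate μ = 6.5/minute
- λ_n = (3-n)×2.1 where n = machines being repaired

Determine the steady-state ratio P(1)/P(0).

P(1)/P(0) = ∏_{i=0}^{1-1} λ_i/μ_{i+1}
= (3-0)×2.1/6.5
= 0.9692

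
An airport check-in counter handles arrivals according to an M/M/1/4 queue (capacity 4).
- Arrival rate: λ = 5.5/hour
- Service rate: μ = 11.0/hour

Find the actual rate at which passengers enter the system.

ρ = λ/μ = 5.5/11.0 = 0.5000
P₀ = (1-ρ)/(1-ρ^(K+1)) = (1-0.5000)/(1-0.5000^5) = 0.5000/0.9688 = 0.5161
P_K = P₀×ρ^K = 0.5161 × 0.5000^4 = 0.5161 × 0.06250 = 0.03226
λ_eff = λ(1-P_K) = 5.5 × (1 - 0.03226) = 5.5 × 0.96774 = 5.3226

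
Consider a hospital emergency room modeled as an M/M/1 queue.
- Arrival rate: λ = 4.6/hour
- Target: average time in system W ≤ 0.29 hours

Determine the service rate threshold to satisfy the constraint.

For M/M/1: W = 1/(μ-λ)
Need W ≤ 0.29, so 1/(μ-λ) ≤ 0.29
μ - λ ≥ 1/0.29 = 3.4483
μ ≥ 4.6 + 3.4483 = 8.0483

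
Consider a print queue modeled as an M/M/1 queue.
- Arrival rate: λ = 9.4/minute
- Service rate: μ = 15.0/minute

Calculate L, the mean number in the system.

ρ = λ/μ = 9.4/15.0 = 0.6267
For M/M/1: L = λ/(μ-λ)
L = 9.4/(15.0-9.4) = 9.4/5.60
L = 1.6786 jobs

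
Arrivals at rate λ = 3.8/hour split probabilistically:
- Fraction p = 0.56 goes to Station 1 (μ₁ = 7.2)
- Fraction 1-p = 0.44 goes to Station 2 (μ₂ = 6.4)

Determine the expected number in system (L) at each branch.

Effective rates: λ₁ = 3.8×0.56 = 2.128, λ₂ = 3.8×0.44 = 1.672
Station 1: ρ₁ = 2.128/7.2 = 0.2956, L₁ = ρ₁/(1-ρ₁) = 0.2956/(1-0.2956) = 0.4196
Station 2: ρ₂ = 1.672/6.4 = 0.26125, L₂ = ρ₂/(1-ρ₂) = 0.26125/(1-0.26125) = 0.3536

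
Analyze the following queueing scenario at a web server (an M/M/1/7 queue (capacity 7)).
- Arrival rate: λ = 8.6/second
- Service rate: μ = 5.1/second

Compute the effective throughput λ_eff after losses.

ρ = λ/μ = 8.6/5.1 = 1.68627
P₀ = (1-ρ)/(1-ρ^(K+1)) = (1-1.68627)/(1-1.68627^8) = -0.6863/-64.3758 = 0.01066
P_K = P₀×ρ^K = 0.01066 × 1.68627^7 = 0.01066 × 38.7695 = 0.4133
λ_eff = λ(1-P_K) = 8.6 × (1 - 0.4133) = 8.6 × 0.5867 = 5.0456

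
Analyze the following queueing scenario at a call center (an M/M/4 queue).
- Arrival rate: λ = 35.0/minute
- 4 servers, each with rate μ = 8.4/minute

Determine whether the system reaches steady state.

Stability requires ρ = λ/(cμ) < 1
ρ = 35.0/(4 × 8.4) = 35.0/33.60 = 1.0417
Since 1.0417 ≥ 1, the system is UNSTABLE.
Need c > λ/μ = 35.0/8.4 = 4.17.
Minimum servers needed: c = 5.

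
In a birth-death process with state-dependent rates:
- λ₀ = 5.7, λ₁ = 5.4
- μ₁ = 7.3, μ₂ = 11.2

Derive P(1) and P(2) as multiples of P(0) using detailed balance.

Balance equations:
State 0: λ₀P₀ = μ₁P₁ → P₁ = (λ₀/μ₁)P₀ = (5.7/7.3)P₀ = 0.7808P₀
State 1: P₂ = (λ₀λ₁)/(μ₁μ₂)P₀ = (5.7×5.4)/(7.3×11.2)P₀ = 0.3765P₀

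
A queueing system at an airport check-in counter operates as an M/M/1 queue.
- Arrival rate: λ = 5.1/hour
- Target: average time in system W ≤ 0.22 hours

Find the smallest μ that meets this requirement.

For M/M/1: W = 1/(μ-λ)
Need W ≤ 0.22, so 1/(μ-λ) ≤ 0.22
μ - λ ≥ 1/0.22 = 4.5455
μ ≥ 5.1 + 4.5455 = 9.6455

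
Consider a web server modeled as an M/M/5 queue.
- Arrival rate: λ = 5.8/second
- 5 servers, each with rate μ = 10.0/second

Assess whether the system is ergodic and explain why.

Stability requires ρ = λ/(cμ) < 1
ρ = 5.8/(5 × 10.0) = 5.8/50.00 = 0.1160
Since 0.1160 < 1, the system is STABLE.
The servers are busy 11.60% of the time.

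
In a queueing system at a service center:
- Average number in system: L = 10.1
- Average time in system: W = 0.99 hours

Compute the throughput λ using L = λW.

Little's Law: L = λW, so λ = L/W
λ = 10.1/0.99 = 10.2020 customers/hour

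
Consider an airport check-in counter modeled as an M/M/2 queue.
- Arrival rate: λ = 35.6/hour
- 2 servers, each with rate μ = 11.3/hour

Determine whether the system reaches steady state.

Stability requires ρ = λ/(cμ) < 1
ρ = 35.6/(2 × 11.3) = 35.6/22.60 = 1.5752
Since 1.5752 ≥ 1, the system is UNSTABLE.
Need c > λ/μ = 35.6/11.3 = 3.15.
Minimum servers needed: c = 4.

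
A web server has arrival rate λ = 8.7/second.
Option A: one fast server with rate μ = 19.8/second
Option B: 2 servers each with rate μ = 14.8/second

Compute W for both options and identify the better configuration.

Option A: single server μ = 19.8 (M/M/1)
  ρ_A = 8.7/19.8 = 0.4394
  W_A = 1/(μ-λ) = 1/(19.8-8.7) = 1/11.10 = 0.09009

Option B: 2 servers μ = 14.8 (M/M/2)
  ρ_B = λ/(cμ) = 8.7/(2×14.8) = 0.2939
  Offered load a = λ/μ = cρ = 8.7/14.8 = 0.5878
  P₀ = [ Σₙ₌₀^1 aⁿ/n! + a^2/(2!(1-ρ)) ]⁻¹
  Σ = a^0/0! + a^1/1! = 1.0000 + 0.5878 = 1.5878
  a^2/(2!(1-ρ)) = 0.3456/(2 × 0.7061) = 0.2447
  P₀ = 1/(1.5878 + 0.2447) = 0.5457
  Lq = P₀·a^2·ρ / (2!(1-ρ)²) = 0.5457 × 0.3456 × 0.2939 / (2 × 0.4986) = 0.05558
  Wq_B = Lq/λ = 0.05558/8.7 = 0.006389
  W_B = Wq_B + 1/μ = 0.006389 + 0.06757 = 0.07396

Since W_B = 0.07396 < W_A = 0.09009, Option B (multiple servers) has the shorter time in system.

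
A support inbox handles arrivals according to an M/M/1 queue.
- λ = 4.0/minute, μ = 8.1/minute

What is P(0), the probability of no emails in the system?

ρ = λ/μ = 4.0/8.1 = 0.4938
P(0) = 1 - ρ = 1 - 0.4938 = 0.5062
The server is idle 50.62% of the time.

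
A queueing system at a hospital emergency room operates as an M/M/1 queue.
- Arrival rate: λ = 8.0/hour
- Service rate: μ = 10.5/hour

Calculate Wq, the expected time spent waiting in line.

First, compute utilization: ρ = λ/μ = 8.0/10.5 = 0.7619
For M/M/1: Wq = λ/(μ(μ-λ))
Wq = 8.0/(10.5 × (10.5-8.0))
Wq = 8.0/(10.5 × 2.50)
Wq = 0.3048 hours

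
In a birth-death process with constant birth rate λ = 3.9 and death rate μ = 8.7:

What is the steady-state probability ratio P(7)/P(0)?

For constant rates: P(n)/P(0) = (λ/μ)^n
P(7)/P(0) = (3.9/8.7)^7 = 0.44828^7 = 0.003638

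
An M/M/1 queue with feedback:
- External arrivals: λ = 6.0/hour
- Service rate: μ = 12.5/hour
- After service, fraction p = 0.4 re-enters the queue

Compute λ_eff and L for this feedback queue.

Effective arrival rate: λ_eff = λ/(1-p) = 6.0/(1-0.4) = 6.0/0.60 = 10.0000
ρ = λ_eff/μ = 10.0000/12.5 = 0.8000
L = ρ/(1-ρ) = 0.8000/(1-0.8000) = 4.0000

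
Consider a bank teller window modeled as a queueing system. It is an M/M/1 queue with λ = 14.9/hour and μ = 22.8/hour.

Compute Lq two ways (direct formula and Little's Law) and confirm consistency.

Method 1 (direct): Lq = λ²/(μ(μ-λ)) = 222.01/(22.8 × 7.90) = 1.2326

Method 2 (Little's Law):
W = 1/(μ-λ) = 1/7.90 = 0.1265823
Wq = W - 1/μ = 0.1265823 - 0.04385965 = 0.082723
Lq = λWq = 14.9 × 0.082723 = 1.2326 ✔ (matches Method 1)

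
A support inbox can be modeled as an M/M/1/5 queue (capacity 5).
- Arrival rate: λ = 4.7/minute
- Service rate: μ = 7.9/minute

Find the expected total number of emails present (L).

ρ = λ/μ = 4.7/7.9 = 0.594937
P₀ = (1-ρ)/(1-ρ^(K+1)) = (1-0.594937)/(1-0.594937^6) = 0.4051/0.9557 = 0.4239
P_K = P₀×ρ^K = 0.4239 × 0.594937^5 = 0.4239 × 0.07453 = 0.03159
L = ρ[1 - (K+1)ρ^K + Kρ^(K+1)] / [(1-ρ)(1-ρ^(K+1))]
L = 0.594937 × (1 - 6×0.074534 + 5×0.044343) / ((1 - 0.594937) × (1 - 0.044343)) = 1.1903 emails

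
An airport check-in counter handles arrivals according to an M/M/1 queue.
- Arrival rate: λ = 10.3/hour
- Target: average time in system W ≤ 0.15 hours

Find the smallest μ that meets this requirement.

For M/M/1: W = 1/(μ-λ)
Need W ≤ 0.15, so 1/(μ-λ) ≤ 0.15
μ - λ ≥ 1/0.15 = 6.6667
μ ≥ 10.3 + 6.6667 = 16.9667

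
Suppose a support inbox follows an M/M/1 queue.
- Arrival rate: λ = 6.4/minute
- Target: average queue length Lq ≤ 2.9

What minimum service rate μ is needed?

For M/M/1: Lq = λ²/(μ(μ-λ))
Need Lq ≤ 2.9, i.e. μ(μ-λ) ≥ λ²/2.9
μ² - 6.4μ - 40.96/2.9 ≥ 0  →  μ² - 6.4μ - 14.12414 ≥ 0
Quadratic formula (positive root): μ = [λ + √(λ² + 4×14.12414)]/2
Discriminant: 40.96 + 4×14.12414 = 97.4566, √97.4566 = 9.8720
μ ≥ (6.4 + 9.8720)/2 = 8.1360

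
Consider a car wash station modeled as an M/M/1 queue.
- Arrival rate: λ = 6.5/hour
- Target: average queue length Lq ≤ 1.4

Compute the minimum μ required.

For M/M/1: Lq = λ²/(μ(μ-λ))
Need Lq ≤ 1.4, i.e. μ(μ-λ) ≥ λ²/1.4
μ² - 6.5μ - 42.25/1.4 ≥ 0  →  μ² - 6.5μ - 30.17857 ≥ 0
Quadratic formula (positive root): μ = [λ + √(λ² + 4×30.17857)]/2
Discriminant: 42.25 + 4×30.17857 = 162.9643, √162.9643 = 12.7657
μ ≥ (6.5 + 12.7657)/2 = 9.6329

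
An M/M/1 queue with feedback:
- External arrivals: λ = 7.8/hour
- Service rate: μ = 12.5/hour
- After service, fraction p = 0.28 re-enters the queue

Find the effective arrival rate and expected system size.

Effective arrival rate: λ_eff = λ/(1-p) = 7.8/(1-0.28) = 7.8/0.72 = 10.833333
ρ = λ_eff/μ = 10.833333/12.5 = 0.866667
L = ρ/(1-ρ) = 0.866667/(1-0.866667) = 6.5000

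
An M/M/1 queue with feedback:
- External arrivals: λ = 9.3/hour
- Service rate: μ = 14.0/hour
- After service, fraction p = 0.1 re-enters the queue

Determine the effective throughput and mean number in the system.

Effective arrival rate: λ_eff = λ/(1-p) = 9.3/(1-0.1) = 9.3/0.90 = 10.33333
ρ = λ_eff/μ = 10.33333/14.0 = 0.738095
L = ρ/(1-ρ) = 0.738095/(1-0.738095) = 2.8182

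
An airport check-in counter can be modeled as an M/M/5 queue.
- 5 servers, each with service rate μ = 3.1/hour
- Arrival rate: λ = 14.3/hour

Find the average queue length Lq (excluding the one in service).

Traffic intensity: ρ = λ/(cμ) = 14.3/(5×3.1) = 0.9226
Since ρ = 0.9226 < 1, system is stable.
Offered load a = λ/μ = cρ = 14.3/3.1 = 4.6129
P₀ = [ Σₙ₌₀^4 aⁿ/n! + a^5/(5!(1-ρ)) ]⁻¹
Σ = a^0/0! + a^1/1! + a^2/2! + a^3/3! + a^4/4! = 1.0000 + 4.6129 + 10.6394 + 16.3596 + 18.8663 = 51.4782
a^5/(5!(1-ρ)) = 2088.6791/(120 × 0.07741935) = 224.8231
P₀ = 1/(51.4782 + 224.8231) = 0.003619
Lq = P₀·a^5·ρ / (5!(1-ρ)²) = 0.00361924 × 2088.6791 × 0.922581 / (120 × 0.00599376) = 9.6965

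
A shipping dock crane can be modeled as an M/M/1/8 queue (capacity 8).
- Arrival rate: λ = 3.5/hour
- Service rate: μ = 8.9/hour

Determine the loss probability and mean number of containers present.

ρ = λ/μ = 3.5/8.9 = 0.39326
P₀ = (1-ρ)/(1-ρ^(K+1)) = (1-0.39326)/(1-0.39326^9) = 0.60674/0.99978 = 0.6069
P_K = P₀×ρ^K = 0.6069 × 0.39326^8 = 0.6069 × 0.0005721 = 0.0003472
Blocking probability P_8 = 0.0003472 (0.03472%)
L = ρ[1 - (K+1)ρ^K + Kρ^(K+1)] / [(1-ρ)(1-ρ^(K+1))]
L = 0.39326 × (1 - 9×0.0005721 + 8×0.0002250) / ((1 - 0.39326) × (1 - 0.0002250)) = 0.6461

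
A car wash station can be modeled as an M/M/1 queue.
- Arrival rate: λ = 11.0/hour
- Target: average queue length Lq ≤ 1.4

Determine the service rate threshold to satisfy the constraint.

For M/M/1: Lq = λ²/(μ(μ-λ))
Need Lq ≤ 1.4, i.e. μ(μ-λ) ≥ λ²/1.4
μ² - 11.0μ - 121.00/1.4 ≥ 0  →  μ² - 11.0μ - 86.42857 ≥ 0
Quadratic formula (positive root): μ = [λ + √(λ² + 4×86.42857)]/2
Discriminant: 121.00 + 4×86.42857 = 466.7143, √466.7143 = 21.6036
μ ≥ (11.0 + 21.6036)/2 = 16.3018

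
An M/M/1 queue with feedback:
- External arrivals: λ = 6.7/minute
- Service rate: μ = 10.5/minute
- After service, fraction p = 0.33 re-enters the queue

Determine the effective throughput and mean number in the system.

Effective arrival rate: λ_eff = λ/(1-p) = 6.7/(1-0.33) = 6.7/0.67 = 10.0000
ρ = λ_eff/μ = 10.0000/10.5 = 0.952381
L = ρ/(1-ρ) = 0.952381/(1-0.952381) = 20.0000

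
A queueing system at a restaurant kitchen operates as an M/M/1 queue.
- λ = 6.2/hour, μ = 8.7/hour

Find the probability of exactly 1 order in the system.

ρ = λ/μ = 6.2/8.7 = 0.7126
P(n) = (1-ρ)ρⁿ
P(1) = (1-0.7126) × 0.7126^1
P(1) = 0.2874 × 0.7126
P(1) = 0.2048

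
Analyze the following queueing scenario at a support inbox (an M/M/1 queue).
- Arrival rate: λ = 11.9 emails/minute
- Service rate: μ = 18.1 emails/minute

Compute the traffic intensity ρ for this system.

Server utilization: ρ = λ/μ
ρ = 11.9/18.1 = 0.6575
The server is busy 65.75% of the time.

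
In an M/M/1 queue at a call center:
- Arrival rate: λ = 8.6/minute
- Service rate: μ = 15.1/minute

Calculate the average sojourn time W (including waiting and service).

First, compute utilization: ρ = λ/μ = 8.6/15.1 = 0.5695
For M/M/1: W = 1/(μ-λ)
W = 1/(15.1-8.6) = 1/6.50
W = 0.1538 minutes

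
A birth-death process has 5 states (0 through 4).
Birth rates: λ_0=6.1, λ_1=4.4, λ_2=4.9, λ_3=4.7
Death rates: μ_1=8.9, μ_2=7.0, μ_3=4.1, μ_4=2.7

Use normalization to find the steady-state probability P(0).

Ratios P(n)/P(0) = (λ₀···λₙ₋₁)/(μ₁···μₙ):
P(1)/P(0) = (6.1)/(8.9) = 0.6854
P(2)/P(0) = (6.1×4.4)/(8.9×7.0) = 0.4308
P(3)/P(0) = (6.1×4.4×4.9)/(8.9×7.0×4.1) = 0.5149
P(4)/P(0) = (6.1×4.4×4.9×4.7)/(8.9×7.0×4.1×2.7) = 0.8963

Normalization: ∑ P(n) = 1
P(0) × (1.0000 + 0.6854 + 0.4308 + 0.5149 + 0.8963) = 1
P(0) × 3.5274 = 1
P(0) = 1/3.5274 = 0.2835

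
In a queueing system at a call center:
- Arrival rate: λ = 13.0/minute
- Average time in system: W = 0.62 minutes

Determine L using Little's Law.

Little's Law: L = λW
L = 13.0 × 0.62 = 8.0600 calls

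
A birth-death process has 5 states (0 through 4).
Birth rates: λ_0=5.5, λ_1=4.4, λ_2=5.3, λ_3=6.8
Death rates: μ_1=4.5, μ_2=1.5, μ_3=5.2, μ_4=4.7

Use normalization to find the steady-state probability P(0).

Ratios P(n)/P(0) = (λ₀···λₙ₋₁)/(μ₁···μₙ):
P(1)/P(0) = (5.5)/(4.5) = 1.22222
P(2)/P(0) = (5.5×4.4)/(4.5×1.5) = 3.58519
P(3)/P(0) = (5.5×4.4×5.3)/(4.5×1.5×5.2) = 3.65413
P(4)/P(0) = (5.5×4.4×5.3×6.8)/(4.5×1.5×5.2×4.7) = 5.28683

Normalization: ∑ P(n) = 1
P(0) × (1.00000 + 1.22222 + 3.58519 + 3.65413 + 5.28683) = 1
P(0) × 14.7484 = 1
P(0) = 1/14.7484 = 0.06780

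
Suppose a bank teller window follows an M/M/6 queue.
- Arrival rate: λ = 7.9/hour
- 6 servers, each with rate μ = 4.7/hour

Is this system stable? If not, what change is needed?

Stability requires ρ = λ/(cμ) < 1
ρ = 7.9/(6 × 4.7) = 7.9/28.20 = 0.2801
Since 0.2801 < 1, the system is STABLE.
The servers are busy 28.01% of the time.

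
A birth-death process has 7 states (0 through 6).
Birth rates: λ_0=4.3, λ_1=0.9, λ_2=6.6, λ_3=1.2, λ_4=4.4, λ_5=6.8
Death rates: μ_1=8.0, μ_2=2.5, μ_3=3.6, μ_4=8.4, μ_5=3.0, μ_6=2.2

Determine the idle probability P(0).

Ratios P(n)/P(0) = (λ₀···λₙ₋₁)/(μ₁···μₙ):
P(1)/P(0) = (4.3)/(8.0) = 0.53750
P(2)/P(0) = (4.3×0.9)/(8.0×2.5) = 0.19350
P(3)/P(0) = (4.3×0.9×6.6)/(8.0×2.5×3.6) = 0.35475
P(4)/P(0) = (4.3×0.9×6.6×1.2)/(8.0×2.5×3.6×8.4) = 0.050679
P(5)/P(0) = (4.3×0.9×6.6×1.2×4.4)/(8.0×2.5×3.6×8.4×3.0) = 0.074329
P(6)/P(0) = (4.3×0.9×6.6×1.2×4.4×6.8)/(8.0×2.5×3.6×8.4×3.0×2.2) = 0.22974

Normalization: ∑ P(n) = 1
P(0) × (1.0000 + 0.53750 + 0.19350 + 0.35475 + 0.050679 + 0.074329 + 0.22974) = 1
P(0) × 2.4405 = 1
P(0) = 1/2.4405 = 0.4098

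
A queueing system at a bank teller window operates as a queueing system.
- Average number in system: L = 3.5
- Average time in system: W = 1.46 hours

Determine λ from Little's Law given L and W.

Little's Law: L = λW, so λ = L/W
λ = 3.5/1.46 = 2.3973 transactions/hour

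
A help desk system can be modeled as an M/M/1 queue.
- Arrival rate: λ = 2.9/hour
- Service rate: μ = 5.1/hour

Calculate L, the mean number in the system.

ρ = λ/μ = 2.9/5.1 = 0.5686
For M/M/1: L = λ/(μ-λ)
L = 2.9/(5.1-2.9) = 2.9/2.20
L = 1.3182 tickets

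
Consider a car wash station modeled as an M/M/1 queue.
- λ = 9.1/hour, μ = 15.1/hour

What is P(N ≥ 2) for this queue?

ρ = λ/μ = 9.1/15.1 = 0.60265
P(N ≥ n) = ρⁿ
P(N ≥ 2) = 0.60265^2
P(N ≥ 2) = 0.3632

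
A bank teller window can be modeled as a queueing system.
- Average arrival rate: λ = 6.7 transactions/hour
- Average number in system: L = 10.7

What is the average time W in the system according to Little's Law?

Little's Law: L = λW, so W = L/λ
W = 10.7/6.7 = 1.5970 hours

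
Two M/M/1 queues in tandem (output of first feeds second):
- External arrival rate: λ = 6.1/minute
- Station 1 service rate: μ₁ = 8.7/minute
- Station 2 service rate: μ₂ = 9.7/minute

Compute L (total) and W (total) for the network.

By Jackson's theorem, each station behaves as independent M/M/1.
Station 1: ρ₁ = 6.1/8.7 = 0.7011, L₁ = ρ₁/(1-ρ₁) = λ/(μ₁-λ) = 6.1/2.60 = 2.3462
Station 2: ρ₂ = 6.1/9.7 = 0.6289, L₂ = ρ₂/(1-ρ₂) = λ/(μ₂-λ) = 6.1/3.60 = 1.6944
Total: L = L₁ + L₂ = 2.3462 + 1.6944 = 4.0406
W = L/λ = 4.0406/6.1 = 0.6624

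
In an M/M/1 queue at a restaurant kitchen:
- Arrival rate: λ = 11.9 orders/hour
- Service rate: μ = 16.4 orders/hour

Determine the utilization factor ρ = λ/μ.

Server utilization: ρ = λ/μ
ρ = 11.9/16.4 = 0.7256
The server is busy 72.56% of the time.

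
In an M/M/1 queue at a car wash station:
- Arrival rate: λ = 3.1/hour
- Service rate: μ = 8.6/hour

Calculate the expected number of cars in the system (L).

ρ = λ/μ = 3.1/8.6 = 0.3605
For M/M/1: L = λ/(μ-λ)
L = 3.1/(8.6-3.1) = 3.1/5.50
L = 0.5636 cars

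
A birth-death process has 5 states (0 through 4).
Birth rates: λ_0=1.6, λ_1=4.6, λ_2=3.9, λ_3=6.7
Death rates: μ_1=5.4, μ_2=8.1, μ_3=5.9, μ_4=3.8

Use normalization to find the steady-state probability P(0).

Ratios P(n)/P(0) = (λ₀···λₙ₋₁)/(μ₁···μₙ):
P(1)/P(0) = (1.6)/(5.4) = 0.2963
P(2)/P(0) = (1.6×4.6)/(5.4×8.1) = 0.1683
P(3)/P(0) = (1.6×4.6×3.9)/(5.4×8.1×5.9) = 0.1112
P(4)/P(0) = (1.6×4.6×3.9×6.7)/(5.4×8.1×5.9×3.8) = 0.1961

Normalization: ∑ P(n) = 1
P(0) × (1.0000 + 0.2963 + 0.1683 + 0.1112 + 0.1961) = 1
P(0) × 1.7719 = 1
P(0) = 1/1.7719 = 0.5644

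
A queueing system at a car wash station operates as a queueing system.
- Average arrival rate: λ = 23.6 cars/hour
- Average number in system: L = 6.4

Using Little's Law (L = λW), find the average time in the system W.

Little's Law: L = λW, so W = L/λ
W = 6.4/23.6 = 0.2712 hours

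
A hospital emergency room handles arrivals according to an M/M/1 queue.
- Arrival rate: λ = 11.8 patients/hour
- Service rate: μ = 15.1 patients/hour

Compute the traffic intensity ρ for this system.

Server utilization: ρ = λ/μ
ρ = 11.8/15.1 = 0.7815
The server is busy 78.15% of the time.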